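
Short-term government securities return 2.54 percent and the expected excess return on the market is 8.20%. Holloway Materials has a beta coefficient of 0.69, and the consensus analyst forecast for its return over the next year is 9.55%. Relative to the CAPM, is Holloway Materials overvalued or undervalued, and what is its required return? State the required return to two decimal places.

Required return = R_f + β·MRP = 2.54% + 0.69 × 8.20% = 8.20%
Forecast 9.55% > required 8.20% → the stock plots above the SML → undervalued.

Undervalued; required return 8.20%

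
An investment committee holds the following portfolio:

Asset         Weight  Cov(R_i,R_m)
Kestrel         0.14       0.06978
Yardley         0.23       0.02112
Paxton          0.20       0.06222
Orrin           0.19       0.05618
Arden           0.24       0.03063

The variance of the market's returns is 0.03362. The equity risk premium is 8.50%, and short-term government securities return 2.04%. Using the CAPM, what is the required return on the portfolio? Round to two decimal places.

13.44%

β_Kestrel = 0.06978 / 0.03362 = 2.0756
β_Yardley = 0.02112 / 0.03362 = 0.6282
β_Paxton = 0.06222 / 0.03362 = 1.8507
β_Orrin = 0.05618 / 0.03362 = 1.6710
β_Arden = 0.03063 / 0.03362 = 0.9111
β_P = Σ w_i β_i = 0.14×2.0756 + 0.23×0.6282 + 0.20×1.8507 + 0.19×1.6710 + 0.24×0.9111 = 1.3414
E(R_P) = R_f + β_P × MRP = 2.04% + 1.3414 × 8.50% = 13.44%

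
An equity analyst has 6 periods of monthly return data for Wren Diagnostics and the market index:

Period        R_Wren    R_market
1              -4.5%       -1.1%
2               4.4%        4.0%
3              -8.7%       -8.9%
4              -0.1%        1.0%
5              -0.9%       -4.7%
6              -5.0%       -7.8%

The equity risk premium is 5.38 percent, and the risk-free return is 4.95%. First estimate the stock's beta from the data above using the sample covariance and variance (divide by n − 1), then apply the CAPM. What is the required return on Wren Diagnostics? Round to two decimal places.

Mean R_i = (-4.5 + 4.4 − 8.7 − 0.1 − 0.9 − 5.0) / 6 = -2.4667%
Mean R_m = (-1.1 + 4.0 − 8.9 + 1.0 − 4.7 − 7.8) / 6 = -2.9167%
Σ(R_i − R̄_i)(R_m − R̄_m) = 99.9433  ⇒  Cov = 99.9433 / 5 = 19.9887
Σ(R_m − R̄_m)² = 129.3083  ⇒  Var(R_m) = 129.3083 / 5 = 25.8617
β = Cov / Var(R_m) = 19.9887 / 25.8617 = 0.7729
E(R) = R_f + β × MRP = 4.95% + 0.7729 × 5.38% = 9.11%

9.11%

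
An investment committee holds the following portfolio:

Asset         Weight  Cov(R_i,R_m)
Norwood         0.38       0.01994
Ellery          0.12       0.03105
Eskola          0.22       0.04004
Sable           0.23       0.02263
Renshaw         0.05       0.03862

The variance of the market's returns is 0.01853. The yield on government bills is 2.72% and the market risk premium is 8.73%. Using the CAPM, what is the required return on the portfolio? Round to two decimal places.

β_Norwood = 0.01994 / 0.01853 = 1.0761
β_Ellery = 0.03105 / 0.01853 = 1.6757
β_Eskola = 0.04004 / 0.01853 = 2.1608
β_Sable = 0.02263 / 0.01853 = 1.2213
β_Renshaw = 0.03862 / 0.01853 = 2.0842
β_P = Σ w_i β_i = 0.38×1.0761 + 0.12×1.6757 + 0.22×2.1608 + 0.23×1.2213 + 0.05×2.0842 = 1.4705
E(R_P) = R_f + β_P × MRP = 2.72% + 1.4705 × 8.73% = 15.56%

15.56%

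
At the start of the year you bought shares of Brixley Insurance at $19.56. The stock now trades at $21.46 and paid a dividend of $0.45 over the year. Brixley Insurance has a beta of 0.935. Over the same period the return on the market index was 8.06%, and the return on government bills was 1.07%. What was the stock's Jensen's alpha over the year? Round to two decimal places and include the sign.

+4.41%

Realised HPR = (P1 + D1 − P0) / P0 = (21.46 + 0.45 − 19.56) / 19.56 = 2.35 / 19.56 = 12.0143%
MRP = 8.06% − 1.07% = 6.99%
CAPM required = R_f + β·MRP = 1.07% + 0.935 × 6.99% = 7.60565%
α = realised − required = 12.0143% − 7.60565% = +4.41%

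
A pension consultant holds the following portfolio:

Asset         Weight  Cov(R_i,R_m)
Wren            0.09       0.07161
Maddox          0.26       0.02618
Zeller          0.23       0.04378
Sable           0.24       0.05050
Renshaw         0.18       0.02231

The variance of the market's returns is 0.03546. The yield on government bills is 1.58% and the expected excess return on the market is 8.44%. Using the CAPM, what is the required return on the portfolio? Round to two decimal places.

10.97%

β_Wren = 0.07161 / 0.03546 = 2.0195
β_Maddox = 0.02618 / 0.03546 = 0.7383
β_Zeller = 0.04378 / 0.03546 = 1.2346
β_Sable = 0.05050 / 0.03546 = 1.4241
β_Renshaw = 0.02231 / 0.03546 = 0.6292
β_P = Σ w_i β_i = 0.09×2.0195 + 0.26×0.7383 + 0.23×1.2346 + 0.24×1.4241 + 0.18×0.6292 = 1.1127
E(R_P) = R_f + β_P × MRP = 1.58% + 1.1127 × 8.44% = 10.97%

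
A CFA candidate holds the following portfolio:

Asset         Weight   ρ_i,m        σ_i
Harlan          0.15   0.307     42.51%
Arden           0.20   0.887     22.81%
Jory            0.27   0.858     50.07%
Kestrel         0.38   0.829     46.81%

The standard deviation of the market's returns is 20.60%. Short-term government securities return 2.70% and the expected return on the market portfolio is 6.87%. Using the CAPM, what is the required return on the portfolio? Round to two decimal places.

9.25%

β_Harlan = 0.307 × 42.51% / 20.60% = 0.6335
β_Arden = 0.887 × 22.81% / 20.60% = 0.9822
β_Jory = 0.858 × 50.07% / 20.60% = 2.0854
β_Kestrel = 0.829 × 46.81% / 20.60% = 1.8838
β_P = Σ w_i β_i = 0.15×0.6335 + 0.20×0.9822 + 0.27×2.0854 + 0.38×1.8838 = 1.5704
MRP = 6.87% − 2.70% = 4.17%
E(R_P) = R_f + β_P × MRP = 2.70% + 1.5704 × 4.17% = 9.25%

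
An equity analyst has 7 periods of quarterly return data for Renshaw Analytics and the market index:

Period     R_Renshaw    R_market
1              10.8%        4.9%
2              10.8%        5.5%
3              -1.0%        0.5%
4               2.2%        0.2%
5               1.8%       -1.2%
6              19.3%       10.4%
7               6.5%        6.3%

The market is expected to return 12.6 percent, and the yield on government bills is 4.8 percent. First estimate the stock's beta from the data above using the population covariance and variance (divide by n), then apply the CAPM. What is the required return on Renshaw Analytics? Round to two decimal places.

16.96%

Mean R_i = (10.8 + 10.8 − 1.0 + 2.2 + 1.8 + 19.3 + 6.5) / 7 = 7.2000%
Mean R_m = (4.9 + 5.5 + 0.5 + 0.2 − 1.2 + 10.4 + 6.3) / 7 = 3.8000%
Σ(R_i − R̄_i)(R_m − R̄_m) = 160.2500  ⇒  Cov = 160.2500 / 7 = 22.8929
Σ(R_m − R̄_m)² = 102.7600  ⇒  Var(R_m) = 102.7600 / 7 = 14.6800
β = Cov / Var(R_m) = 22.8929 / 14.6800 = 1.5595
MRP = 12.6% − 4.8% = 7.80%
E(R) = R_f + β × MRP = 4.8% + 1.5595 × 7.8% = 16.96%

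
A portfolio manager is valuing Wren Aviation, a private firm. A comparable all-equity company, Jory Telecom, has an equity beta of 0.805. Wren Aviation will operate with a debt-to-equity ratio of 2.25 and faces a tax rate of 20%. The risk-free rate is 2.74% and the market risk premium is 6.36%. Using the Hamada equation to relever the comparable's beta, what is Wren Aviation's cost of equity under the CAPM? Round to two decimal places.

17.08%

β_L = β_U × [1 + (1 − t)(D/E)] = 0.805 × [1 + (1 − 0.20) × 2.25]
    = 0.805 × [1 + 0.80 × 2.25] = 0.805 × 2.8000 = 2.2540
E(R) = R_f + β_L × MRP = 2.74% + 2.2540 × 6.36% = 17.08%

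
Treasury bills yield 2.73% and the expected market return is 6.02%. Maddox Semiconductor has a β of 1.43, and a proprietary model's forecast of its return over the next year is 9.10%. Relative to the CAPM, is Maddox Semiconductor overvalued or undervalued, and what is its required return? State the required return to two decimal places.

MRP = 6.02% − 2.73% = 3.29%
Required return = R_f + β·MRP = 2.73% + 1.43 × 3.29% = 7.43%
Forecast 9.10% > required 7.43% → the stock plots above the SML → undervalued.

Undervalued; required return 7.43%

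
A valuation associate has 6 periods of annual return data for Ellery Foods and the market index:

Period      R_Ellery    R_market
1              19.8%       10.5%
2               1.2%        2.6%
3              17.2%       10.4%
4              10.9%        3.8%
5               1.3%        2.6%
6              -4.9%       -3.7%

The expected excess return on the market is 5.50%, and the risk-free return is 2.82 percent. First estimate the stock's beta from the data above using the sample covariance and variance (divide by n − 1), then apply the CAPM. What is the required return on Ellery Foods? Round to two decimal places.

Mean R_i = (19.8 + 1.2 + 17.2 + 10.9 + 1.3 − 4.9) / 6 = 7.5833%
Mean R_m = (10.5 + 2.6 + 10.4 + 3.8 + 2.6 − 3.7) / 6 = 4.3667%
Σ(R_i − R̄_i)(R_m − R̄_m) = 254.1467  ⇒  Cov = 254.1467 / 5 = 50.8293
Σ(R_m − R̄_m)² = 145.6533  ⇒  Var(R_m) = 145.6533 / 5 = 29.1307
β = Cov / Var(R_m) = 50.8293 / 29.1307 = 1.7449
E(R) = R_f + β × MRP = 2.82% + 1.7449 × 5.50% = 12.42%

12.42%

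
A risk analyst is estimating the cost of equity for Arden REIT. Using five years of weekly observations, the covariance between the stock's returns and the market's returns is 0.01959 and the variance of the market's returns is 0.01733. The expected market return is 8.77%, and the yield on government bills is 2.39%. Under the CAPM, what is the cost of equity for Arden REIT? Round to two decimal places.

9.60%

β = Cov(R_i, R_m) / Var(R_m) = 0.01959 / 0.01733 = 1.1304
MRP = 8.77% − 2.39% = 6.38%
E(R) = R_f + β × MRP = 2.39% + 1.1304 × 6.38% = 9.60%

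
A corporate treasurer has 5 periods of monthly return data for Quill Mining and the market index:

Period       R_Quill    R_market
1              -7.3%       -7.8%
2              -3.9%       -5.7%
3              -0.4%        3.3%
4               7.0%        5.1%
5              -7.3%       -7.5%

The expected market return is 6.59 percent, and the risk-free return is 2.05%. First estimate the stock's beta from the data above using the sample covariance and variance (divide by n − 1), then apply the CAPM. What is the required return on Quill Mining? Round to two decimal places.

Mean R_i = (-7.3 − 3.9 − 0.4 + 7.0 − 7.3) / 5 = -2.3800%
Mean R_m = (-7.8 − 5.7 + 3.3 + 5.1 − 7.5) / 5 = -2.5200%
Σ(R_i − R̄_i)(R_m − R̄_m) = 138.3120  ⇒  Cov = 138.3120 / 4 = 34.5780
Σ(R_m − R̄_m)² = 154.7280  ⇒  Var(R_m) = 154.7280 / 4 = 38.6820
β = Cov / Var(R_m) = 34.5780 / 38.6820 = 0.8939
MRP = 6.59% − 2.05% = 4.54%
E(R) = R_f + β × MRP = 2.05% + 0.8939 × 4.54% = 6.11%

6.11%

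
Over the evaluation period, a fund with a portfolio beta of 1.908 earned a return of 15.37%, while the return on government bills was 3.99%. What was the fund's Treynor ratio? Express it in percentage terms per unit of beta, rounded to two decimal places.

5.96%

Treynor = (R_P − R_f) / β_P = (15.37% − 3.99%) / 1.9080 = 11.38% / 1.9080 = 5.96%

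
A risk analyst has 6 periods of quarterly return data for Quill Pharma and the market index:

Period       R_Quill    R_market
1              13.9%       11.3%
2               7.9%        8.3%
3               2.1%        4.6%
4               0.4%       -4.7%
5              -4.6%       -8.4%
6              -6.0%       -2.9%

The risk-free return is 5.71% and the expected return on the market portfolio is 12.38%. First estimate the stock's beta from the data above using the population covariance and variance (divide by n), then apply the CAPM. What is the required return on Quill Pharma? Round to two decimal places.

11.52%

Mean R_i = (13.9 + 7.9 + 2.1 + 0.4 − 4.6 − 6.0) / 6 = 2.2833%
Mean R_m = (11.3 + 8.3 + 4.6 − 4.7 − 8.4 − 2.9) / 6 = 1.3667%
Σ(R_i − R̄_i)(R_m − R̄_m) = 267.7367  ⇒  Cov = 267.7367 / 6 = 44.6228
Σ(R_m − R̄_m)² = 307.5933  ⇒  Var(R_m) = 307.5933 / 6 = 51.2656
β = Cov / Var(R_m) = 44.6228 / 51.2656 = 0.8704
MRP = 12.38% − 5.71% = 6.67%
E(R) = R_f + β × MRP = 5.71% + 0.8704 × 6.67% = 11.52%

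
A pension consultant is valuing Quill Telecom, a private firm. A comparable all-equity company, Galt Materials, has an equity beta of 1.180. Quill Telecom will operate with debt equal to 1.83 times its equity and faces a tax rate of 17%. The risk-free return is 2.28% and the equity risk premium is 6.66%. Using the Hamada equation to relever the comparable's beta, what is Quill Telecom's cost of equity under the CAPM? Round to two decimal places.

22.08%

β_L = β_U × [1 + (1 − t)(D/E)] = 1.180 × [1 + (1 − 0.17) × 1.83]
    = 1.180 × [1 + 0.83 × 1.83] = 1.180 × 2.5189 = 2.9723
E(R) = R_f + β_L × MRP = 2.28% + 2.9723 × 6.66% = 22.08%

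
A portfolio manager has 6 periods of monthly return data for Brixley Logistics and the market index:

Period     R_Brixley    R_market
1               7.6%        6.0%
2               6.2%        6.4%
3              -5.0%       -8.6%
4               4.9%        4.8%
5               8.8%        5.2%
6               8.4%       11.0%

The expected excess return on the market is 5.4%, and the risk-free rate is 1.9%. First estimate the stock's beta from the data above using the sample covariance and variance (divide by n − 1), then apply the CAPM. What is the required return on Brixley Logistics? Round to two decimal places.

5.89%

Mean R_i = (7.6 + 6.2 − 5.0 + 4.9 + 8.8 + 8.4) / 6 = 5.1500%
Mean R_m = (6.0 + 6.4 − 8.6 + 4.8 + 5.2 + 11.0) / 6 = 4.1333%
Σ(R_i − R̄_i)(R_m − R̄_m) = 162.2400  ⇒  Cov = 162.2400 / 5 = 32.4480
Σ(R_m − R̄_m)² = 219.4933  ⇒  Var(R_m) = 219.4933 / 5 = 43.8987
β = Cov / Var(R_m) = 32.4480 / 43.8987 = 0.7392
E(R) = R_f + β × MRP = 1.9% + 0.7392 × 5.4% = 5.89%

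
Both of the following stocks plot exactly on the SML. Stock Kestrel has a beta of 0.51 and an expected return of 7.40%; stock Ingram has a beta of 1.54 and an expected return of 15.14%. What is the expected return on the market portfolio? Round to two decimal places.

Both satisfy E(R) = R_f + β·MRP, so the slope of the SML is
MRP = (15.14% − 7.40%) / (1.54 − 0.51) = 7.74% / 1.03 = 7.5146%
R_f = E(R_Kestrel) − β_Kestrel·MRP = 7.40% − 0.51 × 7.5146% = 3.5676%
E(R_m) = R_f + MRP = 3.5676% + 7.5146% = 11.08%

11.08%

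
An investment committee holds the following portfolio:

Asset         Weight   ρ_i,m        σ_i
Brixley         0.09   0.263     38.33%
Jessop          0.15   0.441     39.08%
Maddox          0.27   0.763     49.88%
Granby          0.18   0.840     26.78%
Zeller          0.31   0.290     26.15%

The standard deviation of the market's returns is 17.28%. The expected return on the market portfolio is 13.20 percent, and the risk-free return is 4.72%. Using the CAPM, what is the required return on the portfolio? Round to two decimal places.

β_Brixley = 0.263 × 38.33% / 17.28% = 0.5834
β_Jessop = 0.441 × 39.08% / 17.28% = 0.9974
β_Maddox = 0.763 × 49.88% / 17.28% = 2.2025
β_Granby = 0.840 × 26.78% / 17.28% = 1.3018
β_Zeller = 0.290 × 26.15% / 17.28% = 0.4389
β_P = Σ w_i β_i = 0.09×0.5834 + 0.15×0.9974 + 0.27×2.2025 + 0.18×1.3018 + 0.31×0.4389 = 1.1672
MRP = 13.20% − 4.72% = 8.48%
E(R_P) = R_f + β_P × MRP = 4.72% + 1.1672 × 8.48% = 14.62%

14.62%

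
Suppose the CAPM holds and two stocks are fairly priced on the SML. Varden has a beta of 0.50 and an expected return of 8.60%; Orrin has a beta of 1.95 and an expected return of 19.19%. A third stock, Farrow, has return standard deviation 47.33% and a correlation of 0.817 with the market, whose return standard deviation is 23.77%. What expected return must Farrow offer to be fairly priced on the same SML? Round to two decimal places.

MRP = (19.19% − 8.60%) / (1.95 − 0.50) = 7.3034%
R_f = 8.60% − 0.50 × 7.3034% = 4.9483%
β_Farrow = ρ·σ_i/σ_m = 0.817 × 47.33 / 23.77 = 1.6268
E(R_Farrow) = R_f + β × MRP = 4.9483% + 1.6268 × 7.3034% = 16.83%

16.83%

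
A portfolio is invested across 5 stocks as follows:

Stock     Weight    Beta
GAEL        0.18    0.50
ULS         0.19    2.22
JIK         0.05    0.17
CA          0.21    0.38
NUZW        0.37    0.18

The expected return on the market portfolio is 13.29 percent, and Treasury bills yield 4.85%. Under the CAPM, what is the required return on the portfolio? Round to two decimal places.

β_P = Σ w_i β_i = 0.18×0.50 + 0.19×2.22 + 0.05×0.17 + 0.21×0.38 + 0.37×0.18 = 0.6667
MRP = 13.29% − 4.85% = 8.44%
E(R_P) = R_f + β_P × MRP = 4.85% + 0.6667 × 8.44% = 10.48%

10.48%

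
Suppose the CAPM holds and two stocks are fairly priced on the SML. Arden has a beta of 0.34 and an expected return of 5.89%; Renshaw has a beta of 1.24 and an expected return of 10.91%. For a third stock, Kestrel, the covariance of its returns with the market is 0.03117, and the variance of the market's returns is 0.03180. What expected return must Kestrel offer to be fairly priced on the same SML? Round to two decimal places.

9.46%

MRP = (10.91% − 5.89%) / (1.24 − 0.34) = 5.5778%
R_f = 5.89% − 0.34 × 5.5778% = 3.9935%
β_Kestrel = Cov / Var(R_m) = 0.03117 / 0.03180 = 0.9802
E(R_Kestrel) = R_f + β × MRP = 3.9935% + 0.9802 × 5.5778% = 9.46%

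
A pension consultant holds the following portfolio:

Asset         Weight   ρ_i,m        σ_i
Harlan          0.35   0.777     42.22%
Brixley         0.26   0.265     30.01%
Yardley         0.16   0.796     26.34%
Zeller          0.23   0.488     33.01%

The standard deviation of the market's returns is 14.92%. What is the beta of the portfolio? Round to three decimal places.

β_Harlan = 0.777 × 42.22% / 14.92% = 2.1987
β_Brixley = 0.265 × 30.01% / 14.92% = 0.5330
β_Yardley = 0.796 × 26.34% / 14.92% = 1.4053
β_Zeller = 0.488 × 33.01% / 14.92% = 1.0797
β_P = Σ w_i β_i = 0.35×2.1987 + 0.26×0.5330 + 0.16×1.4053 + 0.23×1.0797 = 1.3813

1.381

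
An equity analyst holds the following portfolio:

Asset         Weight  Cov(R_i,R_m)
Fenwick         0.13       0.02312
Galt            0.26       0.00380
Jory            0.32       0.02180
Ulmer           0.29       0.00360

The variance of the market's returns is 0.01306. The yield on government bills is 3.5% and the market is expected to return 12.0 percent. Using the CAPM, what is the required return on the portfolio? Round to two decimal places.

β_Fenwick = 0.02312 / 0.01306 = 1.7703
β_Galt = 0.00380 / 0.01306 = 0.2910
β_Jory = 0.02180 / 0.01306 = 1.6692
β_Ulmer = 0.00360 / 0.01306 = 0.2757
β_P = Σ w_i β_i = 0.13×1.7703 + 0.26×0.2910 + 0.32×1.6692 + 0.29×0.2757 = 0.9199
MRP = 12.0% − 3.5% = 8.50%
E(R_P) = R_f + β_P × MRP = 3.5% + 0.9199 × 8.5% = 11.32%

11.32%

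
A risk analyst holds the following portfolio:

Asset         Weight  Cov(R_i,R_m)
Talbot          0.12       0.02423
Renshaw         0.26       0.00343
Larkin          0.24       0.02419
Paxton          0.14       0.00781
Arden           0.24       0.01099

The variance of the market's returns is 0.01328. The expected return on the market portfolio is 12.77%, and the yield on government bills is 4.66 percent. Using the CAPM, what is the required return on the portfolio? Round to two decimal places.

12.80%

β_Talbot = 0.02423 / 0.01328 = 1.8245
β_Renshaw = 0.00343 / 0.01328 = 0.2583
β_Larkin = 0.02419 / 0.01328 = 1.8215
β_Paxton = 0.00781 / 0.01328 = 0.5881
β_Arden = 0.01099 / 0.01328 = 0.8276
β_P = Σ w_i β_i = 0.12×1.8245 + 0.26×0.2583 + 0.24×1.8215 + 0.14×0.5881 + 0.24×0.8276 = 1.0042
MRP = 12.77% − 4.66% = 8.11%
E(R_P) = R_f + β_P × MRP = 4.66% + 1.0042 × 8.11% = 12.80%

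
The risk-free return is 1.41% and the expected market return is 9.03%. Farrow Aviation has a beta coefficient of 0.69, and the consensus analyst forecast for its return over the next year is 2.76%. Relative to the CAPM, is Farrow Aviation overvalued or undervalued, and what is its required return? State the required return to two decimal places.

MRP = 9.03% − 1.41% = 7.62%
Required return = R_f + β·MRP = 1.41% + 0.69 × 7.62% = 6.67%
Forecast 2.76% < required 6.67% → the stock plots below the SML → overvalued.

Overvalued; required return 6.67%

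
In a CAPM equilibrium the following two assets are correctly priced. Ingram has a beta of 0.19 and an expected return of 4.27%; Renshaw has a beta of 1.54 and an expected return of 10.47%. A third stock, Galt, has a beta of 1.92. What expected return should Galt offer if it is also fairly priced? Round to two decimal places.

MRP (SML slope) = (10.47% − 4.27%) / (1.54 − 0.19) = 6.20% / 1.35 = 4.5926%
R_f (intercept) = 4.27% − 0.19 × 4.5926% = 3.3974%
E(R_Galt) = R_f + β × MRP = 3.3974% + 1.92 × 4.5926% = 12.22%

12.22%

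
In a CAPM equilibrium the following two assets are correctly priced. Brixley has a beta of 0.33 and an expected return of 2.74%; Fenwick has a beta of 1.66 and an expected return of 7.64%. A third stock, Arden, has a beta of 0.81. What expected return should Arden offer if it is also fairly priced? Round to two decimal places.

MRP (SML slope) = (7.64% − 2.74%) / (1.66 − 0.33) = 4.90% / 1.33 = 3.6842%
R_f (intercept) = 2.74% − 0.33 × 3.6842% = 1.5242%
E(R_Arden) = R_f + β × MRP = 1.5242% + 0.81 × 3.6842% = 4.51%

4.51%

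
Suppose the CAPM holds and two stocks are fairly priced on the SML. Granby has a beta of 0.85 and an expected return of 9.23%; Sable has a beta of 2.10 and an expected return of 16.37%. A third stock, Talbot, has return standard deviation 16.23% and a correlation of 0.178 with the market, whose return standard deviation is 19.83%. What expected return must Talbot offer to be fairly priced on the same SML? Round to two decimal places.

5.21%

MRP = (16.37% − 9.23%) / (2.10 − 0.85) = 5.7120%
R_f = 9.23% − 0.85 × 5.7120% = 4.3748%
β_Talbot = ρ·σ_i/σ_m = 0.178 × 16.23 / 19.83 = 0.1457
E(R_Talbot) = R_f + β × MRP = 4.3748% + 0.1457 × 5.7120% = 5.21%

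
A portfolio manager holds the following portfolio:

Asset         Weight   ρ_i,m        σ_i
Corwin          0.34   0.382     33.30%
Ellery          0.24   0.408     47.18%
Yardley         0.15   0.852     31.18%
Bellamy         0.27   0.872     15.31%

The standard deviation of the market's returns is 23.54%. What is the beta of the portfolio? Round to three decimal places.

0.702

β_Corwin = 0.382 × 33.30% / 23.54% = 0.5404
β_Ellery = 0.408 × 47.18% / 23.54% = 0.8177
β_Yardley = 0.852 × 31.18% / 23.54% = 1.1285
β_Bellamy = 0.872 × 15.31% / 23.54% = 0.5671
β_P = Σ w_i β_i = 0.34×0.5404 + 0.24×0.8177 + 0.15×1.1285 + 0.27×0.5671 = 0.7024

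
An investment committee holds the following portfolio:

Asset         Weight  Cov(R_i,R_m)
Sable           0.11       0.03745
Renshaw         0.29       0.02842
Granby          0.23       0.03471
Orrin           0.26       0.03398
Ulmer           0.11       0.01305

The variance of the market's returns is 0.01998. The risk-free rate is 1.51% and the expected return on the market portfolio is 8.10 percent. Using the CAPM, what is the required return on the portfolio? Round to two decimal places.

11.61%

β_Sable = 0.03745 / 0.01998 = 1.8744
β_Renshaw = 0.02842 / 0.01998 = 1.4224
β_Granby = 0.03471 / 0.01998 = 1.7372
β_Orrin = 0.03398 / 0.01998 = 1.7007
β_Ulmer = 0.01305 / 0.01998 = 0.6532
β_P = Σ w_i β_i = 0.11×1.8744 + 0.29×1.4224 + 0.23×1.7372 + 0.26×1.7007 + 0.11×0.6532 = 1.5323
MRP = 8.10% − 1.51% = 6.59%
E(R_P) = R_f + β_P × MRP = 1.51% + 1.5323 × 6.59% = 11.61%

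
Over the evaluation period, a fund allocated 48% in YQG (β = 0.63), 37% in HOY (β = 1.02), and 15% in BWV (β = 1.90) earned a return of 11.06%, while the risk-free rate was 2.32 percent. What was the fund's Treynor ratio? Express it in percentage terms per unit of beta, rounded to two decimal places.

9.06%

β_P = 0.48×0.63 + 0.37×1.02 + 0.15×1.90 = 0.9648
Treynor = (R_P − R_f) / β_P = (11.06% − 2.32%) / 0.9648 = 8.74% / 0.9648 = 9.06%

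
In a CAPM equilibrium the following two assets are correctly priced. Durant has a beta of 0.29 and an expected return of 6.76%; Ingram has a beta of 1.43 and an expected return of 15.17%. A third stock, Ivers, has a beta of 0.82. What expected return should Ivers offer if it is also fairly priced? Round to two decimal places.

10.67%

MRP (SML slope) = (15.17% − 6.76%) / (1.43 − 0.29) = 8.41% / 1.14 = 7.3772%
R_f (intercept) = 6.76% − 0.29 × 7.3772% = 4.6206%
E(R_Ivers) = R_f + β × MRP = 4.6206% + 0.82 × 7.3772% = 10.67%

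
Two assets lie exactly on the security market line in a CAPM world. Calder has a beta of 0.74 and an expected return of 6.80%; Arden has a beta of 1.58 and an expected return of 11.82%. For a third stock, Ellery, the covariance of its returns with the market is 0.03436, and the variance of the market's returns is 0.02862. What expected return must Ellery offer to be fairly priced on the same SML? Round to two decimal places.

MRP = (11.82% − 6.80%) / (1.58 − 0.74) = 5.9762%
R_f = 6.80% − 0.74 × 5.9762% = 2.3776%
β_Ellery = Cov / Var(R_m) = 0.03436 / 0.02862 = 1.2006
E(R_Ellery) = R_f + β × MRP = 2.3776% + 1.2006 × 5.9762% = 9.55%

9.55%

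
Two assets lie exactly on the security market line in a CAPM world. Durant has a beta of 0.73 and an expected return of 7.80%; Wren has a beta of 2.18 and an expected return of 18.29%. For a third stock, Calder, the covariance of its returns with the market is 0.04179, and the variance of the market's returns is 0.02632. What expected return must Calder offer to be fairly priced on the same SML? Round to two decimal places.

MRP = (18.29% − 7.80%) / (2.18 − 0.73) = 7.2345%
R_f = 7.80% − 0.73 × 7.2345% = 2.5188%
β_Calder = Cov / Var(R_m) = 0.04179 / 0.02632 = 1.5878
E(R_Calder) = R_f + β × MRP = 2.5188% + 1.5878 × 7.2345% = 14.01%

14.01%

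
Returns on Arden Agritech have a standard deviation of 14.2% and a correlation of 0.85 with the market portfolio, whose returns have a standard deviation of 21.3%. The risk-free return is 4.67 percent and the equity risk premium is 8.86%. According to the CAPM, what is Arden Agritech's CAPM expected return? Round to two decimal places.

β = ρ × σ_i / σ_m = 0.85 × 14.2% / 21.3% = 0.5667
E(R) = 4.67% + 0.5667 × 8.86% = 9.69%

9.69%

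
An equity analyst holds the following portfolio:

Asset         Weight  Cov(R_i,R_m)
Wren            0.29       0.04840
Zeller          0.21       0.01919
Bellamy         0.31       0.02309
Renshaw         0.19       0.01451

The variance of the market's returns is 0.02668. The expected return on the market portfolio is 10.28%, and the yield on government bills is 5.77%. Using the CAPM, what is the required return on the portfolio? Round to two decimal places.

β_Wren = 0.04840 / 0.02668 = 1.8141
β_Zeller = 0.01919 / 0.02668 = 0.7193
β_Bellamy = 0.02309 / 0.02668 = 0.8654
β_Renshaw = 0.01451 / 0.02668 = 0.5439
β_P = Σ w_i β_i = 0.29×1.8141 + 0.21×0.7193 + 0.31×0.8654 + 0.19×0.5439 = 1.0488
MRP = 10.28% − 5.77% = 4.51%
E(R_P) = R_f + β_P × MRP = 5.77% + 1.0488 × 4.51% = 10.50%

10.50%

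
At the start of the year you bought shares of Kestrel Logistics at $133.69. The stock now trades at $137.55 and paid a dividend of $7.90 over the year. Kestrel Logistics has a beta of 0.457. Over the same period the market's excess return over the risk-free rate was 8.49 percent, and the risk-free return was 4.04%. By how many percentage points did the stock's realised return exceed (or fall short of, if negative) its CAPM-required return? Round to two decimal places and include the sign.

+0.88%

Realised HPR = (P1 + D1 − P0) / P0 = (137.55 + 7.90 − 133.69) / 133.69 = 11.76 / 133.69 = 8.7965%
CAPM required = R_f + β·MRP = 4.04% + 0.457 × 8.49% = 7.91993%
α = realised − required = 8.7965% − 7.91993% = +0.88%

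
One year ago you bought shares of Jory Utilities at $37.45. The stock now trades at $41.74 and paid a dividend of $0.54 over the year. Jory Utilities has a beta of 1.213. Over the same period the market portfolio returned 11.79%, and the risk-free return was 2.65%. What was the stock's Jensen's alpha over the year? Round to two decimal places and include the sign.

-0.84%

Realised HPR = (P1 + D1 − P0) / P0 = (41.74 + 0.54 − 37.45) / 37.45 = 4.83 / 37.45 = 12.8972%
MRP = 11.79% − 2.65% = 9.14%
CAPM required = R_f + β·MRP = 2.65% + 1.213 × 9.14% = 13.73682%
α = realised − required = 12.8972% − 13.73682% = -0.84%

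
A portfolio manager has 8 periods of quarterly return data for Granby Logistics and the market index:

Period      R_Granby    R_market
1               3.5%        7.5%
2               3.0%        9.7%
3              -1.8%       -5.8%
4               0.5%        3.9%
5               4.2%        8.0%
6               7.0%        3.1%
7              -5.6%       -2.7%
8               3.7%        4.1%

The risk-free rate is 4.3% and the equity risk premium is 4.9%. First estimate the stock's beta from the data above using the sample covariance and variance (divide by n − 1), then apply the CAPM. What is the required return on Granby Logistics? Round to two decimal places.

Mean R_i = (3.5 + 3.0 − 1.8 + 0.5 + 4.2 + 7.0 − 5.6 + 3.7) / 8 = 1.8125%
Mean R_m = (7.5 + 9.7 − 5.8 + 3.9 + 8.0 + 3.1 − 2.7 + 4.1) / 8 = 3.4750%
Σ(R_i − R̄_i)(R_m − R̄_m) = 102.9425  ⇒  Cov = 102.9425 / 7 = 14.7061
Σ(R_m − R̄_m)² = 200.2950  ⇒  Var(R_m) = 200.2950 / 7 = 28.6136
β = Cov / Var(R_m) = 14.7061 / 28.6136 = 0.5140
E(R) = R_f + β × MRP = 4.3% + 0.5140 × 4.9% = 6.82%

6.82%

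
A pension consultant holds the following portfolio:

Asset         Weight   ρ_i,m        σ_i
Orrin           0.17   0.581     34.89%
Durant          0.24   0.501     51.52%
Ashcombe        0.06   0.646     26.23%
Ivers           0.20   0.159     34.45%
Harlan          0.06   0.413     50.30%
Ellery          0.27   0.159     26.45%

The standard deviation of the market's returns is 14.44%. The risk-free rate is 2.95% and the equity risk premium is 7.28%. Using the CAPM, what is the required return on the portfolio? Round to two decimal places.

10.08%

β_Orrin = 0.581 × 34.89% / 14.44% = 1.4038
β_Durant = 0.501 × 51.52% / 14.44% = 1.7875
β_Ashcombe = 0.646 × 26.23% / 14.44% = 1.1734
β_Ivers = 0.159 × 34.45% / 14.44% = 0.3793
β_Harlan = 0.413 × 50.30% / 14.44% = 1.4386
β_Ellery = 0.159 × 26.45% / 14.44% = 0.2912
β_P = Σ w_i β_i = 0.17×1.4038 + 0.24×1.7875 + 0.06×1.1734 + 0.20×0.3793 + 0.06×1.4386 + 0.27×0.2912 = 0.9789
E(R_P) = R_f + β_P × MRP = 2.95% + 0.9789 × 7.28% = 10.08%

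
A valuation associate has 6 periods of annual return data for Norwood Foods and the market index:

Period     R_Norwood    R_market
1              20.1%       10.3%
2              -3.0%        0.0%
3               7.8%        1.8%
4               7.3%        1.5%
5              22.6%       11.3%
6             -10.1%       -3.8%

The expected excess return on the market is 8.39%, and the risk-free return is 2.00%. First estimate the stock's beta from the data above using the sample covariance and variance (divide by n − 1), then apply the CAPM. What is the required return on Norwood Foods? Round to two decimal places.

19.23%

Mean R_i = (20.1 − 3.0 + 7.8 + 7.3 + 22.6 − 10.1) / 6 = 7.4500%
Mean R_m = (10.3 + 0.0 + 1.8 + 1.5 + 11.3 − 3.8) / 6 = 3.5167%
Σ(R_i − R̄_i)(R_m − R̄_m) = 368.5850  ⇒  Cov = 368.5850 / 5 = 73.7170
Σ(R_m − R̄_m)² = 179.5083  ⇒  Var(R_m) = 179.5083 / 5 = 35.9017
β = Cov / Var(R_m) = 73.7170 / 35.9017 = 2.0533
E(R) = R_f + β × MRP = 2.00% + 2.0533 × 8.39% = 19.23%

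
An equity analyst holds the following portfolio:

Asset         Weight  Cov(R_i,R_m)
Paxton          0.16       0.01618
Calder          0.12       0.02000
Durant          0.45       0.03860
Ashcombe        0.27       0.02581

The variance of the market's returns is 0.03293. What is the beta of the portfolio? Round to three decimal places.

β_Paxton = 0.01618 / 0.03293 = 0.4913
β_Calder = 0.02000 / 0.03293 = 0.6073
β_Durant = 0.03860 / 0.03293 = 1.1722
β_Ashcombe = 0.02581 / 0.03293 = 0.7838
β_P = Σ w_i β_i = 0.16×0.4913 + 0.12×0.6073 + 0.45×1.1722 + 0.27×0.7838 = 0.8906

0.891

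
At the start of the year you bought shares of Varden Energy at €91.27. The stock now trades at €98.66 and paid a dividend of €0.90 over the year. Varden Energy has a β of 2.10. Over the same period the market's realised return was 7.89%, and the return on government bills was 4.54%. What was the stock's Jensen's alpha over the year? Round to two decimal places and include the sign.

Realised HPR = (P1 + D1 − P0) / P0 = (98.66 + 0.90 − 91.27) / 91.27 = 8.29 / 91.27 = 9.0829%
MRP = 7.89% − 4.54% = 3.35%
CAPM required = R_f + β·MRP = 4.54% + 2.10 × 3.35% = 11.5750%
α = realised − required = 9.0829% − 11.5750% = -2.49%

-2.49%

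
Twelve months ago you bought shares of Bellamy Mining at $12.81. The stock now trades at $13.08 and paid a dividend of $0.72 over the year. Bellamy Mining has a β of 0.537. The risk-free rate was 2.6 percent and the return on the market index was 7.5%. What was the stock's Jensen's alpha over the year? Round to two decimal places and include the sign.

Realised HPR = (P1 + D1 − P0) / P0 = (13.08 + 0.72 − 12.81) / 12.81 = 0.99 / 12.81 = 7.7283%
MRP = 7.5% − 2.6% = 4.90%
CAPM required = R_f + β·MRP = 2.6% + 0.537 × 4.9% = 5.2313%
α = realised − required = 7.7283% − 5.2313% = +2.50%

+2.50%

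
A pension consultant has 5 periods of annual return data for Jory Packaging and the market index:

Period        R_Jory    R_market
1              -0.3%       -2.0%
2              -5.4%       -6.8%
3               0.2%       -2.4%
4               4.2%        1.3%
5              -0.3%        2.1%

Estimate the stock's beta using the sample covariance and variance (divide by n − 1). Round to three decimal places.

Mean R_i = (-0.3 − 5.4 + 0.2 + 4.2 − 0.3) / 5 = -0.3200%
Mean R_m = (-2.0 − 6.8 − 2.4 + 1.3 + 2.1) / 5 = -1.5600%
Σ(R_i − R̄_i)(R_m − R̄_m) = 39.1740  ⇒  Cov = 39.1740 / 4 = 9.7935
Σ(R_m − R̄_m)² = 49.9320  ⇒  Var(R_m) = 49.9320 / 4 = 12.4830
β = Cov / Var(R_m) = 9.7935 / 12.4830 = 0.7845

0.785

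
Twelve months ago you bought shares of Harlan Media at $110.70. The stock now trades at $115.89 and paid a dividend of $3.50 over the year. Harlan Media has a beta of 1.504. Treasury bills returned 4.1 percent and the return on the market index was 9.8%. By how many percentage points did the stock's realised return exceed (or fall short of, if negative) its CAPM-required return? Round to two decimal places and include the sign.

Realised HPR = (P1 + D1 − P0) / P0 = (115.89 + 3.50 − 110.70) / 110.70 = 8.69 / 110.70 = 7.8500%
MRP = 9.8% − 4.1% = 5.70%
CAPM required = R_f + β·MRP = 4.1% + 1.504 × 5.7% = 12.6728%
α = realised − required = 7.8500% − 12.6728% = -4.82%

-4.82%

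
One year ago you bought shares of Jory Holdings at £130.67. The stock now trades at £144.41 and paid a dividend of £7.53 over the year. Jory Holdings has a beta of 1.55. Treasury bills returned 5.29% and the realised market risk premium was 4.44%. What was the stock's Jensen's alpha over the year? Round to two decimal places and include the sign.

Realised HPR = (P1 + D1 − P0) / P0 = (144.41 + 7.53 − 130.67) / 130.67 = 21.27 / 130.67 = 16.2776%
CAPM required = R_f + β·MRP = 5.29% + 1.55 × 4.44% = 12.1720%
α = realised − required = 16.2776% − 12.1720% = +4.11%

+4.11%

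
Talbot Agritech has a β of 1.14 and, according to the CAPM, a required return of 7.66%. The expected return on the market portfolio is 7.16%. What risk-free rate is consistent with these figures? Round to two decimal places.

3.59%

E(R) = R_f + β(E(R_m) − R_f) = R_f(1 − β) + β·E(R_m)
7.66% = R_f × (1 − 1.14) + 1.14 × 7.16%
7.66% = R_f × -0.14 + 8.1624%
R_f = (7.66% − 8.1624%) / -0.14 = 3.59%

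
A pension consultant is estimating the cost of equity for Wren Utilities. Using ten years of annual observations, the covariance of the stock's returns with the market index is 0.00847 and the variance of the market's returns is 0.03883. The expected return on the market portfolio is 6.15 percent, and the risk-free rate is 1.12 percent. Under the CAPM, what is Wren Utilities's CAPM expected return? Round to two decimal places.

2.22%

β = Cov(R_i, R_m) / Var(R_m) = 0.00847 / 0.03883 = 0.2181
MRP = 6.15% − 1.12% = 5.03%
E(R) = R_f + β × MRP = 1.12% + 0.2181 × 5.03% = 2.22%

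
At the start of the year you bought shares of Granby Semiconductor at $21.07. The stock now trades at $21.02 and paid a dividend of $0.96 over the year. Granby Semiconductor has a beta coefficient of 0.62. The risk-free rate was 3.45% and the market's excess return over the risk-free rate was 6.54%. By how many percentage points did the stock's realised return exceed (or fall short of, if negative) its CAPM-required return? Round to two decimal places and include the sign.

-3.19%

Realised HPR = (P1 + D1 − P0) / P0 = (21.02 + 0.96 − 21.07) / 21.07 = 0.91 / 21.07 = 4.3189%
CAPM required = R_f + β·MRP = 3.45% + 0.62 × 6.54% = 7.5048%
α = realised − required = 4.3189% − 7.5048% = -3.19%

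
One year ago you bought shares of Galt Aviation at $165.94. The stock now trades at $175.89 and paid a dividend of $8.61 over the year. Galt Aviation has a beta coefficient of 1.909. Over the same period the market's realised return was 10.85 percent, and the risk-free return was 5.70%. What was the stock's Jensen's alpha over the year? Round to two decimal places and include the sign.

Realised HPR = (P1 + D1 − P0) / P0 = (175.89 + 8.61 − 165.94) / 165.94 = 18.56 / 165.94 = 11.1848%
MRP = 10.85% − 5.70% = 5.15%
CAPM required = R_f + β·MRP = 5.70% + 1.909 × 5.15% = 15.53135%
α = realised − required = 11.1848% − 15.53135% = -4.35%

-4.35%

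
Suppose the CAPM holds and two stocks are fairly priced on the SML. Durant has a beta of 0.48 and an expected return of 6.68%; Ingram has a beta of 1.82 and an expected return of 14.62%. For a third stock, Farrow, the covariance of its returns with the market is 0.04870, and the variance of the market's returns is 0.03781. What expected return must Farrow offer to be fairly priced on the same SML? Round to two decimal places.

MRP = (14.62% − 6.68%) / (1.82 − 0.48) = 5.9254%
R_f = 6.68% − 0.48 × 5.9254% = 3.8358%
β_Farrow = Cov / Var(R_m) = 0.04870 / 0.03781 = 1.2880
E(R_Farrow) = R_f + β × MRP = 3.8358% + 1.2880 × 5.9254% = 11.47%

11.47%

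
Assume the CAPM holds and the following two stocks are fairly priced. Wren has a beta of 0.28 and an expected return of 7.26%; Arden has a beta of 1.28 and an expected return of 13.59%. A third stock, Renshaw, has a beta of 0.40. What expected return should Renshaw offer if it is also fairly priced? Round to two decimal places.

8.02%

MRP (SML slope) = (13.59% − 7.26%) / (1.28 − 0.28) = 6.33% / 1.00 = 6.3300%
R_f (intercept) = 7.26% − 0.28 × 6.3300% = 5.4876%
E(R_Renshaw) = R_f + β × MRP = 5.4876% + 0.40 × 6.3300% = 8.02%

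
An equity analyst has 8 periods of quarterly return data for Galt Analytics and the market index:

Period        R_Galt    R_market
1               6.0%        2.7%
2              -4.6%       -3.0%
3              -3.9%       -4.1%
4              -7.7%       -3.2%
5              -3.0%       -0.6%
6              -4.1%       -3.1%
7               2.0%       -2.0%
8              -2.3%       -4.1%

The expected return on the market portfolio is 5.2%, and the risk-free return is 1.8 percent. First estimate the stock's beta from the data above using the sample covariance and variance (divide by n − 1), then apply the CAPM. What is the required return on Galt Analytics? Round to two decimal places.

6.70%

Mean R_i = (6.0 − 4.6 − 3.9 − 7.7 − 3.0 − 4.1 + 2.0 − 2.3) / 8 = -2.2000%
Mean R_m = (2.7 − 3.0 − 4.1 − 3.2 − 0.6 − 3.1 − 2.0 − 4.1) / 8 = -2.1750%
Σ(R_i − R̄_i)(R_m − R̄_m) = 52.2900  ⇒  Cov = 52.2900 / 7 = 7.4700
Σ(R_m − R̄_m)² = 36.2750  ⇒  Var(R_m) = 36.2750 / 7 = 5.1821
β = Cov / Var(R_m) = 7.4700 / 5.1821 = 1.4415
MRP = 5.2% − 1.8% = 3.40%
E(R) = R_f + β × MRP = 1.8% + 1.4415 × 3.4% = 6.70%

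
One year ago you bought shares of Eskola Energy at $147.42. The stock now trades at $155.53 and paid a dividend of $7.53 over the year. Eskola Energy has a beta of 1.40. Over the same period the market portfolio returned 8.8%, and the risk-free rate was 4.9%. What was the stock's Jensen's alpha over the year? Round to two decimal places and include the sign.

+0.25%

Realised HPR = (P1 + D1 − P0) / P0 = (155.53 + 7.53 − 147.42) / 147.42 = 15.64 / 147.42 = 10.6091%
MRP = 8.8% − 4.9% = 3.90%
CAPM required = R_f + β·MRP = 4.9% + 1.40 × 3.9% = 10.3600%
α = realised − required = 10.6091% − 10.3600% = +0.25%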